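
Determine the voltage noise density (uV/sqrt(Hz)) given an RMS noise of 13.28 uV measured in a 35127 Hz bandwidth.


Noise spectral density = Vrms / sqrt(BW).
NSD = 13.28 / sqrt(35127)
NSD = 13.28 / 187.422
NSD = 0.0709 uV/sqrt(Hz)

0.0709 uV/sqrt(Hz)


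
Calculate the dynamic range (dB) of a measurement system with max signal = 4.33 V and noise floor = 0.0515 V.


Dynamic range = 20 * log10(Vmax / Vnoise).
DR = 20 * log10(4.33 / 0.0515)
DR = 20 * log10(84.08)
DR = 38.49 dB

38.49 dB


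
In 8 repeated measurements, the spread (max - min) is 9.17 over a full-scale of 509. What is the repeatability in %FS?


Repeatability = (spread / full scale) * 100%.
R = (9.17 / 509) * 100
R = 1.802 %FS

1.802 %FS


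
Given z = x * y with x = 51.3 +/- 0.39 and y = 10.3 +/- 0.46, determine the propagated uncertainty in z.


For a product z = x*y, the relative uncertainty is:
uz/z = sqrt((ux/x)^2 + (uy/y)^2)
Relative uncertainties: ux/x = 0.39/51.3 = 0.007602
uy/y = 0.46/10.3 = 0.04466
z = 51.3 * 10.3 = 528.4
uz = 528.4 * sqrt(0.007602^2 + 0.04466^2) = 23.937

23.937


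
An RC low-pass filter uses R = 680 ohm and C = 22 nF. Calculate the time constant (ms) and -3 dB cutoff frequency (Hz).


Time constant: tau = R * C.
tau = 680 * 2.20e-08 = 1.496e-05 s
tau = 0.015 ms
Cutoff frequency: fc = 1 / (2*pi*R*C).
fc = 1 / (2*pi*1.496e-05) = 10638.7 Hz

tau = 0.015 ms, fc = 10638.7 Hz


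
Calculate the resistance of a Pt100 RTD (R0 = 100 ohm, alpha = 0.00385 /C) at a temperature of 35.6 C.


The RTD equation: Rt = R0 * (1 + alpha * T).
Rt = 100 * (1 + 0.00385 * 35.6)
Rt = 100 * (1 + 0.13706)
Rt = 100 * 1.13706
Rt = 113.706 ohm

113.706 ohm


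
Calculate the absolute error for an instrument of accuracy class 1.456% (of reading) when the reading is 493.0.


Absolute error = (accuracy% / 100) * reading.
Error = (1.456 / 100) * 493.0
Error = 0.01456 * 493.0
Error = 7.1781

7.1781


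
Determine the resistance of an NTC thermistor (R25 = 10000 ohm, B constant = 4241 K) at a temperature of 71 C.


NTC thermistor equation: Rt = R25 * exp(B * (1/T - 1/T25)).
T in Kelvin: 344.15 K, T25 = 298.15 K
1/T - 1/T25 = 1/344.15 - 1/298.15 = -0.00044831
B * (1/T - 1/T25) = 4241 * -0.00044831 = -1.9013
Rt = 10000 * exp(-1.9013) = 1493.8 ohm

1493.8 ohm


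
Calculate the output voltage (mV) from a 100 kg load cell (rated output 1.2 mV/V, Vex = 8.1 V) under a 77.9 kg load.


Vout = rated_output * Vex * (load / capacity).
Vout = 1.2 * 8.1 * (77.9 / 100)
Vout = 1.2 * 8.1 * 0.779
Vout = 7.572 mV

7.572 mV


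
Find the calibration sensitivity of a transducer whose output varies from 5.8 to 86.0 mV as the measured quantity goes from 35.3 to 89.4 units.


Sensitivity = (y2 - y1) / (x2 - x1).
S = (86.0 - 5.8) / (89.4 - 35.3)
S = 80.2 / 54.1
S = 1.4824 mV/unit

1.4824 mV/unit


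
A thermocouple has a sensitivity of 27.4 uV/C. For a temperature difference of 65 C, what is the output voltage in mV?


The thermocouple output V = sensitivity * dT.
V = 27.4 uV/C * 65 C
V = 1781.0 uV
V = 1.781 mV

1.781 mV


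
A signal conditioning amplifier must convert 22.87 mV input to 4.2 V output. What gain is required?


Gain = Vout / Vin (converting to same units).
G = 4.2 V / 22.87 mV
G = 4200.0 mV / 22.87 mV
G = 183.65

183.65


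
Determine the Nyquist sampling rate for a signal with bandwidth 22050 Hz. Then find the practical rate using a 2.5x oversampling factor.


By Nyquist theorem, fs_min = 2 * fmax.
fs_min = 2 * 22050 = 44100 Hz
Practical rate = 2.5 * fs_min = 2.5 * 44100 = 110250 Hz

fs_min = 44100 Hz, fs_practical = 110250 Hz


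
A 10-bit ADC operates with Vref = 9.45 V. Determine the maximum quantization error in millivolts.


The maximum quantization error is +/- LSB/2.
LSB = Vref / 2^n = 9.45 / 1024 = 0.00922852 V
Max error = LSB / 2 = 0.00922852 / 2 = 0.00461426 V
Max error = 4.6143 mV

4.6143 mV


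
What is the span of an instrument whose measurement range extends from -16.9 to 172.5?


Span = upper range - lower range.
Span = 172.5 - (-16.9)
Span = 189.4

189.4


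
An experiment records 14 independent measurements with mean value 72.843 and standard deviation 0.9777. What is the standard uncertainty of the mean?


The standard uncertainty for Type A evaluation is u = s / sqrt(n).
u = 0.9777 / sqrt(14)
u = 0.9777 / 3.7417
u = 0.2613

0.2613


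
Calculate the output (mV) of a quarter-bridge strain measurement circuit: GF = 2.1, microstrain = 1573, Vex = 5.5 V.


Quarter bridge output: Vout = (GF * epsilon * Vex) / 4.
Vout = (2.1 * 1573e-6 * 5.5) / 4
Vout = 0.01816815 / 4 V
Vout = 0.00454204 V = 4.542 mV

4.542 mV


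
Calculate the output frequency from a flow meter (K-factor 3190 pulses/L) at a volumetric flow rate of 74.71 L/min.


Frequency = K * Q / 60 (converting L/min to L/s).
f = 3190 * 74.71 / 60
f = 238324.9 / 60
f = 3972.08 Hz

3972.08 Hz


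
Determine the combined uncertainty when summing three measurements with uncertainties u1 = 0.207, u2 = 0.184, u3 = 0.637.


For a sum of independent quantities, uc = sqrt(u1^2 + u2^2 + u3^2).
uc = sqrt(0.207^2 + 0.184^2 + 0.637^2)
uc = sqrt(0.042849 + 0.033856 + 0.405769)
uc = 0.6946

0.6946


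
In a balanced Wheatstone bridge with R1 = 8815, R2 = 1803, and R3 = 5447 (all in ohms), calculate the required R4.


At balance: R1*R4 = R2*R3, so R4 = R2*R3/R1.
R4 = 1803 * 5447 / 8815
R4 = 9820941 / 8815
R4 = 1114.12 ohm

1114.12 ohm


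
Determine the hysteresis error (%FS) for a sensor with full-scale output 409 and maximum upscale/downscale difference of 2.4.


Hysteresis = (max difference / full scale) * 100%.
H = (2.4 / 409) * 100
H = 0.587 %FS

0.587 %FS


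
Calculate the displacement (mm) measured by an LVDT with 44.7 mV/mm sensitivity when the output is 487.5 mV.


Displacement = Vout / sensitivity.
d = 487.5 / 44.7
d = 10.906 mm

10.906 mm


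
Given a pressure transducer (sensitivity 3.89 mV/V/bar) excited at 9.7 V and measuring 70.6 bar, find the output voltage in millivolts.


Output = sensitivity * Vex * P.
Vout = 3.89 * 9.7 * 70.6
Vout = 37.733 * 70.6
Vout = 2663.95 mV

2663.95 mV


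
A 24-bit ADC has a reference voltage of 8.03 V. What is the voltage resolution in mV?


The resolution (LSB) of an ADC is Vref / 2^n.
LSB = 8.03 / 2^24
LSB = 8.03 / 16777216
LSB = 4.8e-07 V = 0.00047863 mV

0.00047863 mV


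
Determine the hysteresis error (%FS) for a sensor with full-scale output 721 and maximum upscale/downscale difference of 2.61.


Hysteresis = (max difference / full scale) * 100%.
H = (2.61 / 721) * 100
H = 0.362 %FS

0.362 %FS


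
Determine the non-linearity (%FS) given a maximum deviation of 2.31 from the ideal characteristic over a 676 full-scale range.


Linearity error = (max deviation / full scale) * 100%.
Linearity = (2.31 / 676) * 100
Linearity = 0.342 %FS

0.342 %FS


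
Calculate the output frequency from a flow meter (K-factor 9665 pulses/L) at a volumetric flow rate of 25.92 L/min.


Frequency = K * Q / 60 (converting L/min to L/s).
f = 9665 * 25.92 / 60
f = 250516.8 / 60
f = 4175.28 Hz

4175.28 Hz


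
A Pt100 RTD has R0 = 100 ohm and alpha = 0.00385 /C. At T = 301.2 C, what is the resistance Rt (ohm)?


The RTD equation: Rt = R0 * (1 + alpha * T).
Rt = 100 * (1 + 0.00385 * 301.2)
Rt = 100 * (1 + 1.15962)
Rt = 100 * 2.15962
Rt = 215.962 ohm

215.962 ohm


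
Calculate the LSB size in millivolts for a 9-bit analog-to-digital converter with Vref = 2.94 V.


The resolution (LSB) of an ADC is Vref / 2^n.
LSB = 2.94 / 2^9
LSB = 2.94 / 512
LSB = 0.00574219 V = 5.7421875 mV

5.7421875 mV


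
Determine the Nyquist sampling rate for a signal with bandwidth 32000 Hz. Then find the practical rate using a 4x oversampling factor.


By Nyquist theorem, fs_min = 2 * fmax.
fs_min = 2 * 32000 = 64000 Hz
Practical rate = 4 * fs_min = 4 * 64000 = 256000 Hz

fs_min = 64000 Hz, fs_practical = 256000 Hz


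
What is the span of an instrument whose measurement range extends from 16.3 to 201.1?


Span = upper range - lower range.
Span = 201.1 - (16.3)
Span = 184.8

184.8


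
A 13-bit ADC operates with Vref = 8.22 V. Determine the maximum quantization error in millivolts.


The maximum quantization error is +/- LSB/2.
LSB = Vref / 2^n = 8.22 / 8192 = 0.00100342 V
Max error = LSB / 2 = 0.00100342 / 2 = 0.00050171 V
Max error = 0.5017 mV

0.5017 mV


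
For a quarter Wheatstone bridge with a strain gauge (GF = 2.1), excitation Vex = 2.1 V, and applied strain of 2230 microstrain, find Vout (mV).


Quarter bridge output: Vout = (GF * epsilon * Vex) / 4.
Vout = (2.1 * 2230e-6 * 2.1) / 4
Vout = 0.0098343 / 4 V
Vout = 0.00245857 V = 2.4586 mV

2.4586 mV


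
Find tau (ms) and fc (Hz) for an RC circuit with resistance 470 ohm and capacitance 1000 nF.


Time constant: tau = R * C.
tau = 470 * 1.00e-06 = 0.00047 s
tau = 0.47 ms
Cutoff frequency: fc = 1 / (2*pi*R*C).
fc = 1 / (2*pi*0.00047) = 338.63 Hz

tau = 0.47 ms, fc = 338.63 Hz


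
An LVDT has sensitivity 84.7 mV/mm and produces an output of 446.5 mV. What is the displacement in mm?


Displacement = Vout / sensitivity.
d = 446.5 / 84.7
d = 5.272 mm

5.272 mm


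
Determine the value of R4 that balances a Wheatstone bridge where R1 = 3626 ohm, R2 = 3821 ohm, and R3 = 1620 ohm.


At balance: R1*R4 = R2*R3, so R4 = R2*R3/R1.
R4 = 3821 * 1620 / 3626
R4 = 6190020 / 3626
R4 = 1707.12 ohm

1707.12 ohm


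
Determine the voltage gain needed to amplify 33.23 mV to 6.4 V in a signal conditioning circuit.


Gain = Vout / Vin (converting to same units).
G = 6.4 V / 33.23 mV
G = 6400.0 mV / 33.23 mV
G = 192.6

192.6


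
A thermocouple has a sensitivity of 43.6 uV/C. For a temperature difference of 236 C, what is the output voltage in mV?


The thermocouple output V = sensitivity * dT.
V = 43.6 uV/C * 236 C
V = 10289.6 uV
V = 10.29 mV

10.29 mV


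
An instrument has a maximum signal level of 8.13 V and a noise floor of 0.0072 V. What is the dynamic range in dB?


Dynamic range = 20 * log10(Vmax / Vnoise).
DR = 20 * log10(8.13 / 0.0072)
DR = 20 * log10(1129.17)
DR = 61.06 dB

61.06 dB


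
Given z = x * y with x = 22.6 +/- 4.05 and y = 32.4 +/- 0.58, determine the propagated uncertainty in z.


For a product z = x*y, the relative uncertainty is:
uz/z = sqrt((ux/x)^2 + (uy/y)^2)
Relative uncertainties: ux/x = 4.05/22.6 = 0.179204
uy/y = 0.58/32.4 = 0.017901
z = 22.6 * 32.4 = 732.2
uz = 732.2 * sqrt(0.179204^2 + 0.017901^2) = 131.873

131.873


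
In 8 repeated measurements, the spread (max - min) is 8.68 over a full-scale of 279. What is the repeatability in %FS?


Repeatability = (spread / full scale) * 100%.
R = (8.68 / 279) * 100
R = 3.111 %FS

3.111 %FS


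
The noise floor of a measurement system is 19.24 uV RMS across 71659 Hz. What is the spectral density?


Noise spectral density = Vrms / sqrt(BW).
NSD = 19.24 / sqrt(71659)
NSD = 19.24 / 267.692
NSD = 0.0719 uV/sqrt(Hz)

0.0719 uV/sqrt(Hz)


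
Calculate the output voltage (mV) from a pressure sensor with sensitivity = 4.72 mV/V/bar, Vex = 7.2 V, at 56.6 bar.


Output = sensitivity * Vex * P.
Vout = 4.72 * 7.2 * 56.6
Vout = 33.984 * 56.6
Vout = 1923.49 mV

1923.49 mV


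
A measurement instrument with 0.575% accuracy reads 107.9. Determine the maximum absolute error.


Absolute error = (accuracy% / 100) * reading.
Error = (0.575 / 100) * 107.9
Error = 0.00575 * 107.9
Error = 0.6204

0.6204


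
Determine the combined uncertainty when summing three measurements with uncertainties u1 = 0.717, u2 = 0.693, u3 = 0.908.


For a sum of independent quantities, uc = sqrt(u1^2 + u2^2 + u3^2).
uc = sqrt(0.717^2 + 0.693^2 + 0.908^2)
uc = sqrt(0.514089 + 0.480249 + 0.824464)
uc = 1.3486

1.3486


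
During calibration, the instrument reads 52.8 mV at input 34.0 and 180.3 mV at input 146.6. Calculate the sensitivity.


Sensitivity = (y2 - y1) / (x2 - x1).
S = (180.3 - 52.8) / (146.6 - 34.0)
S = 127.5 / 112.6
S = 1.1323 mV/unit

1.1323 mV/unit


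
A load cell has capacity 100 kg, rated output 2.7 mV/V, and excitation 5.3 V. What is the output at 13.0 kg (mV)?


Vout = rated_output * Vex * (load / capacity).
Vout = 2.7 * 5.3 * (13.0 / 100)
Vout = 2.7 * 5.3 * 0.13
Vout = 1.86 mV

1.86 mV


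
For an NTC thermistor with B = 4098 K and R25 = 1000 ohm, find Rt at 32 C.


NTC thermistor equation: Rt = R25 * exp(B * (1/T - 1/T25)).
T in Kelvin: 305.15 K, T25 = 298.15 K
1/T - 1/T25 = 1/305.15 - 1/298.15 = -7.694e-05
B * (1/T - 1/T25) = 4098 * -7.694e-05 = -0.3153
Rt = 1000 * exp(-0.3153) = 729.6 ohm

729.6 ohm


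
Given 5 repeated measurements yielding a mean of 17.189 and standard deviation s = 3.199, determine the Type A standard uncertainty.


The standard uncertainty for Type A evaluation is u = s / sqrt(n).
u = 3.199 / sqrt(5)
u = 3.199 / 2.2361
u = 1.4306

1.4306


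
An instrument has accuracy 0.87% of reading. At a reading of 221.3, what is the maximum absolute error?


Absolute error = (accuracy% / 100) * reading.
Error = (0.87 / 100) * 221.3
Error = 0.0087 * 221.3
Error = 1.9253

1.9253


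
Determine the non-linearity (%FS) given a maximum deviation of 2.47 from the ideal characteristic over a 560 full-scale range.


Linearity error = (max deviation / full scale) * 100%.
Linearity = (2.47 / 560) * 100
Linearity = 0.441 %FS

0.441 %FS


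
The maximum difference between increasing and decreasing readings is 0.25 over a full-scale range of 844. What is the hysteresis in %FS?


Hysteresis = (max difference / full scale) * 100%.
H = (0.25 / 844) * 100
H = 0.03 %FS

0.03 %FS


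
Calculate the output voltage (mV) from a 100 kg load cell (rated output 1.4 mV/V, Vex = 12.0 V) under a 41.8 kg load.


Vout = rated_output * Vex * (load / capacity).
Vout = 1.4 * 12.0 * (41.8 / 100)
Vout = 1.4 * 12.0 * 0.418
Vout = 7.022 mV

7.022 mV


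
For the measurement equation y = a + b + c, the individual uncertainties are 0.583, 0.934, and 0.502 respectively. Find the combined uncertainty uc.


For a sum of independent quantities, uc = sqrt(u1^2 + u2^2 + u3^2).
uc = sqrt(0.583^2 + 0.934^2 + 0.502^2)
uc = sqrt(0.339889 + 0.872356 + 0.252004)
uc = 1.2101

1.2101


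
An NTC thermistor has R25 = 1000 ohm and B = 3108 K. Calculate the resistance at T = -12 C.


NTC thermistor equation: Rt = R25 * exp(B * (1/T - 1/T25)).
T in Kelvin: 261.15 K, T25 = 298.15 K
1/T - 1/T25 = 1/261.15 - 1/298.15 = 0.0004752
B * (1/T - 1/T25) = 3108 * 0.0004752 = 1.4769
Rt = 1000 * exp(1.4769) = 4379.4 ohm

4379.4 ohm


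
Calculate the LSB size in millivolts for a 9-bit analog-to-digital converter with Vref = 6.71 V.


The resolution (LSB) of an ADC is Vref / 2^n.
LSB = 6.71 / 2^9
LSB = 6.71 / 512
LSB = 0.01310547 V = 13.10546875 mV

13.10546875 mV


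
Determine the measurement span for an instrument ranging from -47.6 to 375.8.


Span = upper range - lower range.
Span = 375.8 - (-47.6)
Span = 423.4

423.4


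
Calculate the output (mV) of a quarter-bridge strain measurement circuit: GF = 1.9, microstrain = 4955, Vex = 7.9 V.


Quarter bridge output: Vout = (GF * epsilon * Vex) / 4.
Vout = (1.9 * 4955e-6 * 7.9) / 4
Vout = 0.07437455 / 4 V
Vout = 0.01859364 V = 18.5936 mV

18.5936 mV


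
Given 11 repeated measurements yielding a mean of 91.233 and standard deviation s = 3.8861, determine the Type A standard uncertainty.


The standard uncertainty for Type A evaluation is u = s / sqrt(n).
u = 3.8861 / sqrt(11)
u = 3.8861 / 3.3166
u = 1.1717

1.1717


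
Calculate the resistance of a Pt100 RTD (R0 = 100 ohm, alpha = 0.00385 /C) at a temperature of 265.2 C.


The RTD equation: Rt = R0 * (1 + alpha * T).
Rt = 100 * (1 + 0.00385 * 265.2)
Rt = 100 * (1 + 1.02102)
Rt = 100 * 2.02102
Rt = 202.102 ohm

202.102 ohm


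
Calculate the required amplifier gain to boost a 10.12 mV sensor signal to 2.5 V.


Gain = Vout / Vin (converting to same units).
G = 2.5 V / 10.12 mV
G = 2500.0 mV / 10.12 mV
G = 247.04

247.04


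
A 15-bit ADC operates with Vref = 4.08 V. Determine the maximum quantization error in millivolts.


The maximum quantization error is +/- LSB/2.
LSB = Vref / 2^n = 4.08 / 32768 = 0.00012451 V
Max error = LSB / 2 = 0.00012451 / 2 = 6.226e-05 V
Max error = 0.0623 mV

0.0623 mV


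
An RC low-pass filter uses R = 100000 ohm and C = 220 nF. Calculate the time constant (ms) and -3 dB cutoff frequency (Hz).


Time constant: tau = R * C.
tau = 100000 * 2.20e-07 = 0.022 s
tau = 22.0 ms
Cutoff frequency: fc = 1 / (2*pi*R*C).
fc = 1 / (2*pi*0.022) = 7.23 Hz

tau = 22.0 ms, fc = 7.23 Hz


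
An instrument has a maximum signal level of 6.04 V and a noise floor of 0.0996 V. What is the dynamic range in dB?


Dynamic range = 20 * log10(Vmax / Vnoise).
DR = 20 * log10(6.04 / 0.0996)
DR = 20 * log10(60.64)
DR = 35.66 dB

35.66 dB


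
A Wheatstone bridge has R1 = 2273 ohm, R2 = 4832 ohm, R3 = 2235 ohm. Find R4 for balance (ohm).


At balance: R1*R4 = R2*R3, so R4 = R2*R3/R1.
R4 = 4832 * 2235 / 2273
R4 = 10799520 / 2273
R4 = 4751.22 ohm

4751.22 ohm


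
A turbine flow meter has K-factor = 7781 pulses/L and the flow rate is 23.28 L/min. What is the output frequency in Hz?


Frequency = K * Q / 60 (converting L/min to L/s).
f = 7781 * 23.28 / 60
f = 181141.68 / 60
f = 3019.03 Hz

3019.03 Hz


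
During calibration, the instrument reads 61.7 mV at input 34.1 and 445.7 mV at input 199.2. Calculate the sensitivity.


Sensitivity = (y2 - y1) / (x2 - x1).
S = (445.7 - 61.7) / (199.2 - 34.1)
S = 384.0 / 165.1
S = 2.3259 mV/unit

2.3259 mV/unit


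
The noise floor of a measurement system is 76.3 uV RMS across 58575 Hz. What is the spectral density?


Noise spectral density = Vrms / sqrt(BW).
NSD = 76.3 / sqrt(58575)
NSD = 76.3 / 242.0227
NSD = 0.3153 uV/sqrt(Hz)

0.3153 uV/sqrt(Hz)


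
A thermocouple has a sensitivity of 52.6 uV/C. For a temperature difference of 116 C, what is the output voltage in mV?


The thermocouple output V = sensitivity * dT.
V = 52.6 uV/C * 116 C
V = 6101.6 uV
V = 6.102 mV

6.102 mV


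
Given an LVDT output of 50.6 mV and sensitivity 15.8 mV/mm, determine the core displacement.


Displacement = Vout / sensitivity.
d = 50.6 / 15.8
d = 3.203 mm

3.203 mm


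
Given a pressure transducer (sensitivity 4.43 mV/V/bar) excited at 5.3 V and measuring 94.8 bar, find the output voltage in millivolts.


Output = sensitivity * Vex * P.
Vout = 4.43 * 5.3 * 94.8
Vout = 23.479 * 94.8
Vout = 2225.81 mV

2225.81 mV


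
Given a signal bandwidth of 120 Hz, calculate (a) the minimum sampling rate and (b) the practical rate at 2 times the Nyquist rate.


By Nyquist theorem, fs_min = 2 * fmax.
fs_min = 2 * 120 = 240 Hz
Practical rate = 2 * fs_min = 2 * 240 = 480 Hz

fs_min = 240 Hz, fs_practical = 480 Hz


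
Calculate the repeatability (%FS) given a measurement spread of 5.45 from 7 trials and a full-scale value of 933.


Repeatability = (spread / full scale) * 100%.
R = (5.45 / 933) * 100
R = 0.584 %FS

0.584 %FS


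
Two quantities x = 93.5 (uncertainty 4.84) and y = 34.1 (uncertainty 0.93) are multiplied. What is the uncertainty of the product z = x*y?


For a product z = x*y, the relative uncertainty is:
uz/z = sqrt((ux/x)^2 + (uy/y)^2)
Relative uncertainties: ux/x = 4.84/93.5 = 0.051765
uy/y = 0.93/34.1 = 0.027273
z = 93.5 * 34.1 = 3188.3
uz = 3188.3 * sqrt(0.051765^2 + 0.027273^2) = 186.549

186.549


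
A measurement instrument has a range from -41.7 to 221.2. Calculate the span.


Span = upper range - lower range.
Span = 221.2 - (-41.7)
Span = 262.9

262.9


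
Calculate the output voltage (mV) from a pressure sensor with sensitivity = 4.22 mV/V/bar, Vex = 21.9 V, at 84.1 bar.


Output = sensitivity * Vex * P.
Vout = 4.22 * 21.9 * 84.1
Vout = 92.418 * 84.1
Vout = 7772.35 mV

7772.35 mV


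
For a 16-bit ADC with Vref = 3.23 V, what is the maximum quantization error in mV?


The maximum quantization error is +/- LSB/2.
LSB = Vref / 2^n = 3.23 / 65536 = 4.929e-05 V
Max error = LSB / 2 = 4.929e-05 / 2 = 2.464e-05 V
Max error = 0.0246 mV

0.0246 mV


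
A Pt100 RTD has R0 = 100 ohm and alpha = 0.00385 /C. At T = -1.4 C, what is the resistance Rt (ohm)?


The RTD equation: Rt = R0 * (1 + alpha * T).
Rt = 100 * (1 + 0.00385 * -1.4)
Rt = 100 * (1 + -0.00539)
Rt = 100 * 0.99461
Rt = 99.461 ohm

99.461 ohm


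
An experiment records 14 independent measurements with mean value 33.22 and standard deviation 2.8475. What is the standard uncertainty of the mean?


The standard uncertainty for Type A evaluation is u = s / sqrt(n).
u = 2.8475 / sqrt(14)
u = 2.8475 / 3.7417
u = 0.761

0.761


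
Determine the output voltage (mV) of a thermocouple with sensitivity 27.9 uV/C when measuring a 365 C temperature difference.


The thermocouple output V = sensitivity * dT.
V = 27.9 uV/C * 365 C
V = 10183.5 uV
V = 10.184 mV

10.184 mV


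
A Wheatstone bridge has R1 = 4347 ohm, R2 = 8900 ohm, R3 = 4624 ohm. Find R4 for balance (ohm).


At balance: R1*R4 = R2*R3, so R4 = R2*R3/R1.
R4 = 8900 * 4624 / 4347
R4 = 41153600 / 4347
R4 = 9467.13 ohm

9467.13 ohm


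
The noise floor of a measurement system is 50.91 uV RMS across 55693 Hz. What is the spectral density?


Noise spectral density = Vrms / sqrt(BW).
NSD = 50.91 / sqrt(55693)
NSD = 50.91 / 235.9936
NSD = 0.2157 uV/sqrt(Hz)

0.2157 uV/sqrt(Hz)


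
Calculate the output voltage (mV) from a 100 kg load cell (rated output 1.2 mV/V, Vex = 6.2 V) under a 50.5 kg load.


Vout = rated_output * Vex * (load / capacity).
Vout = 1.2 * 6.2 * (50.5 / 100)
Vout = 1.2 * 6.2 * 0.505
Vout = 3.757 mV

3.757 mV


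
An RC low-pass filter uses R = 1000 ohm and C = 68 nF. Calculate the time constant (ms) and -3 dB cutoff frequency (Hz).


Time constant: tau = R * C.
tau = 1000 * 6.80e-08 = 6.8e-05 s
tau = 0.068 ms
Cutoff frequency: fc = 1 / (2*pi*R*C).
fc = 1 / (2*pi*6.8e-05) = 2340.51 Hz

tau = 0.068 ms, fc = 2340.51 Hz


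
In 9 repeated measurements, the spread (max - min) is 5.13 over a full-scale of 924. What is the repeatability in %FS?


Repeatability = (spread / full scale) * 100%.
R = (5.13 / 924) * 100
R = 0.555 %FS

0.555 %FS


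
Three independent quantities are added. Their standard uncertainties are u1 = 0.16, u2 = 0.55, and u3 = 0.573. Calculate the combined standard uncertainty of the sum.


For a sum of independent quantities, uc = sqrt(u1^2 + u2^2 + u3^2).
uc = sqrt(0.16^2 + 0.55^2 + 0.573^2)
uc = sqrt(0.0256 + 0.3025 + 0.328329)
uc = 0.8102

0.8102


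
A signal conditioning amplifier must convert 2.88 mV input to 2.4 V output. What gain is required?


Gain = Vout / Vin (converting to same units).
G = 2.4 V / 2.88 mV
G = 2400.0 mV / 2.88 mV
G = 833.33

833.33


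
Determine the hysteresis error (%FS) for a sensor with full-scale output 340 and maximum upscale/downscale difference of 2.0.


Hysteresis = (max difference / full scale) * 100%.
H = (2.0 / 340) * 100
H = 0.588 %FS

0.588 %FS


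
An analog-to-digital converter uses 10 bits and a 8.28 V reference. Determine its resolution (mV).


The resolution (LSB) of an ADC is Vref / 2^n.
LSB = 8.28 / 2^10
LSB = 8.28 / 1024
LSB = 0.00808594 V = 8.0859375 mV

8.0859375 mV


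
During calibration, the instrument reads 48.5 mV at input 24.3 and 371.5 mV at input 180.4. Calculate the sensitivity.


Sensitivity = (y2 - y1) / (x2 - x1).
S = (371.5 - 48.5) / (180.4 - 24.3)
S = 323.0 / 156.1
S = 2.0692 mV/unit

2.0692 mV/unit


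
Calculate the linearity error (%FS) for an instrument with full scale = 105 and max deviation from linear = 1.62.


Linearity error = (max deviation / full scale) * 100%.
Linearity = (1.62 / 105) * 100
Linearity = 1.543 %FS

1.543 %FS


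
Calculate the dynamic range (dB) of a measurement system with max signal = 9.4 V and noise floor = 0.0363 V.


Dynamic range = 20 * log10(Vmax / Vnoise).
DR = 20 * log10(9.4 / 0.0363)
DR = 20 * log10(258.95)
DR = 48.26 dB

48.26 dB


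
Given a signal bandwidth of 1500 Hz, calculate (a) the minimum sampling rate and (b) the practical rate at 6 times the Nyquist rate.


By Nyquist theorem, fs_min = 2 * fmax.
fs_min = 2 * 1500 = 3000 Hz
Practical rate = 6 * fs_min = 6 * 3000 = 18000 Hz

fs_min = 3000 Hz, fs_practical = 18000 Hz


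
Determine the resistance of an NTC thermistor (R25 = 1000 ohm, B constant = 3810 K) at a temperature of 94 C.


NTC thermistor equation: Rt = R25 * exp(B * (1/T - 1/T25)).
T in Kelvin: 367.15 K, T25 = 298.15 K
1/T - 1/T25 = 1/367.15 - 1/298.15 = -0.00063033
B * (1/T - 1/T25) = 3810 * -0.00063033 = -2.4016
Rt = 1000 * exp(-2.4016) = 90.6 ohm

90.6 ohm


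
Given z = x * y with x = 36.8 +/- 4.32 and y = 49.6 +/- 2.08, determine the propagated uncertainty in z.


For a product z = x*y, the relative uncertainty is:
uz/z = sqrt((ux/x)^2 + (uy/y)^2)
Relative uncertainties: ux/x = 4.32/36.8 = 0.117391
uy/y = 2.08/49.6 = 0.041935
z = 36.8 * 49.6 = 1825.3
uz = 1825.3 * sqrt(0.117391^2 + 0.041935^2) = 227.533

227.533


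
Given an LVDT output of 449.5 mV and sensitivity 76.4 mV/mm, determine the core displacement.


Displacement = Vout / sensitivity.
d = 449.5 / 76.4
d = 5.884 mm

5.884 mm


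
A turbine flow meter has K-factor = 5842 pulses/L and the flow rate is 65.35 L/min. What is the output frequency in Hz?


Frequency = K * Q / 60 (converting L/min to L/s).
f = 5842 * 65.35 / 60
f = 381774.7 / 60
f = 6362.91 Hz

6362.91 Hz


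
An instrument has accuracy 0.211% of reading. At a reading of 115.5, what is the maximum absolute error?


Absolute error = (accuracy% / 100) * reading.
Error = (0.211 / 100) * 115.5
Error = 0.00211 * 115.5
Error = 0.2437

0.2437


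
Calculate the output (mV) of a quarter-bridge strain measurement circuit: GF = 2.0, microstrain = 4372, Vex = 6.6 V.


Quarter bridge output: Vout = (GF * epsilon * Vex) / 4.
Vout = (2.0 * 4372e-6 * 6.6) / 4
Vout = 0.0577104 / 4 V
Vout = 0.0144276 V = 14.4276 mV

14.4276 mV


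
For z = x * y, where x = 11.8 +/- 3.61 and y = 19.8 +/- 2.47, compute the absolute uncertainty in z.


For a product z = x*y, the relative uncertainty is:
uz/z = sqrt((ux/x)^2 + (uy/y)^2)
Relative uncertainties: ux/x = 3.61/11.8 = 0.305932
uy/y = 2.47/19.8 = 0.124747
z = 11.8 * 19.8 = 233.6
uz = 233.6 * sqrt(0.305932^2 + 0.124747^2) = 77.192

77.192


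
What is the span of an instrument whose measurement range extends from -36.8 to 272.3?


Span = upper range - lower range.
Span = 272.3 - (-36.8)
Span = 309.1

309.1


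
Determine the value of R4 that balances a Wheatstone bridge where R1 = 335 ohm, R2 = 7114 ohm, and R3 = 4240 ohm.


At balance: R1*R4 = R2*R3, so R4 = R2*R3/R1.
R4 = 7114 * 4240 / 335
R4 = 30163360 / 335
R4 = 90039.88 ohm

90039.88 ohm


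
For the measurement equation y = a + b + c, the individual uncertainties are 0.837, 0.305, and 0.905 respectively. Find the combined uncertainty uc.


For a sum of independent quantities, uc = sqrt(u1^2 + u2^2 + u3^2).
uc = sqrt(0.837^2 + 0.305^2 + 0.905^2)
uc = sqrt(0.700569 + 0.093025 + 0.819025)
uc = 1.2699

1.2699


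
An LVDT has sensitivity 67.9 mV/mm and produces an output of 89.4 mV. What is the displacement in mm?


Displacement = Vout / sensitivity.
d = 89.4 / 67.9
d = 1.317 mm

1.317 mm


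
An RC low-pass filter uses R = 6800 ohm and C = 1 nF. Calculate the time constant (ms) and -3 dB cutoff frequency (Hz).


Time constant: tau = R * C.
tau = 6800 * 1.00e-09 = 6.8e-06 s
tau = 0.0068 ms
Cutoff frequency: fc = 1 / (2*pi*R*C).
fc = 1 / (2*pi*6.8e-06) = 23405.14 Hz

tau = 0.0068 ms, fc = 23405.14 Hz


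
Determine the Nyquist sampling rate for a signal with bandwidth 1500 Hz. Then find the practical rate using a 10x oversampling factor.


By Nyquist theorem, fs_min = 2 * fmax.
fs_min = 2 * 1500 = 3000 Hz
Practical rate = 10 * fs_min = 10 * 3000 = 30000 Hz

fs_min = 3000 Hz, fs_practical = 30000 Hz


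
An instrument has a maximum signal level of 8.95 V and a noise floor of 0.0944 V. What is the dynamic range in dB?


Dynamic range = 20 * log10(Vmax / Vnoise).
DR = 20 * log10(8.95 / 0.0944)
DR = 20 * log10(94.81)
DR = 39.54 dB

39.54 dB


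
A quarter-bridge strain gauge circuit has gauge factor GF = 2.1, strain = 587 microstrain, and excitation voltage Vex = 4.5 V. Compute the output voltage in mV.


Quarter bridge output: Vout = (GF * epsilon * Vex) / 4.
Vout = (2.1 * 587e-6 * 4.5) / 4
Vout = 0.00554715 / 4 V
Vout = 0.00138679 V = 1.3868 mV

1.3868 mV


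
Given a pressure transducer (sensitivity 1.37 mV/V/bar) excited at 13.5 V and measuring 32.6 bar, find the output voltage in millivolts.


Output = sensitivity * Vex * P.
Vout = 1.37 * 13.5 * 32.6
Vout = 18.495 * 32.6
Vout = 602.94 mV

602.94 mV


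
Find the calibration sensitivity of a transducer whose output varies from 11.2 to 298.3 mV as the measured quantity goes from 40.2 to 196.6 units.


Sensitivity = (y2 - y1) / (x2 - x1).
S = (298.3 - 11.2) / (196.6 - 40.2)
S = 287.1 / 156.4
S = 1.8357 mV/unit

1.8357 mV/unit


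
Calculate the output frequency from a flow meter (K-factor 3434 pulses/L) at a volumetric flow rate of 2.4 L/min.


Frequency = K * Q / 60 (converting L/min to L/s).
f = 3434 * 2.4 / 60
f = 8241.6 / 60
f = 137.36 Hz

137.36 Hz


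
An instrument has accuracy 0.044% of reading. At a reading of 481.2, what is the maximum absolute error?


Absolute error = (accuracy% / 100) * reading.
Error = (0.044 / 100) * 481.2
Error = 0.00044 * 481.2
Error = 0.2117

0.2117


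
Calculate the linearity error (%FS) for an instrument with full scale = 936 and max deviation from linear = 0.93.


Linearity error = (max deviation / full scale) * 100%.
Linearity = (0.93 / 936) * 100
Linearity = 0.099 %FS

0.099 %FS


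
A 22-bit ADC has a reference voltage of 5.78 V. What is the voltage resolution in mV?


The resolution (LSB) of an ADC is Vref / 2^n.
LSB = 5.78 / 2^22
LSB = 5.78 / 4194304
LSB = 1.38e-06 V = 0.00137806 mV

0.00137806 mV


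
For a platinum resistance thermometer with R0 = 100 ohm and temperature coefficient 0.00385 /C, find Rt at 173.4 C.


The RTD equation: Rt = R0 * (1 + alpha * T).
Rt = 100 * (1 + 0.00385 * 173.4)
Rt = 100 * (1 + 0.66759)
Rt = 100 * 1.66759
Rt = 166.759 ohm

166.759 ohm


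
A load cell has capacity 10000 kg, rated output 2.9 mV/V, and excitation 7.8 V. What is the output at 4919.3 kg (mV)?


Vout = rated_output * Vex * (load / capacity).
Vout = 2.9 * 7.8 * (4919.3 / 10000)
Vout = 2.9 * 7.8 * 0.49193
Vout = 11.127 mV

11.127 mV


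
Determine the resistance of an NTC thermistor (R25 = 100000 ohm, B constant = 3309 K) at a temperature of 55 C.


NTC thermistor equation: Rt = R25 * exp(B * (1/T - 1/T25)).
T in Kelvin: 328.15 K, T25 = 298.15 K
1/T - 1/T25 = 1/328.15 - 1/298.15 = -0.00030663
B * (1/T - 1/T25) = 3309 * -0.00030663 = -1.0146
Rt = 100000 * exp(-1.0146) = 36253.4 ohm

36253.4 ohm


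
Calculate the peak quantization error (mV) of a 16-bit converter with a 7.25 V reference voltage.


The maximum quantization error is +/- LSB/2.
LSB = Vref / 2^n = 7.25 / 65536 = 0.00011063 V
Max error = LSB / 2 = 0.00011063 / 2 = 5.531e-05 V
Max error = 0.0553 mV

0.0553 mV


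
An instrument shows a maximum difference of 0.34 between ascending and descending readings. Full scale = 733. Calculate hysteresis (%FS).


Hysteresis = (max difference / full scale) * 100%.
H = (0.34 / 733) * 100
H = 0.046 %FS

0.046 %FS


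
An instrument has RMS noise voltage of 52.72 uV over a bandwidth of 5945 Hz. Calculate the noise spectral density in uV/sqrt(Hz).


Noise spectral density = Vrms / sqrt(BW).
NSD = 52.72 / sqrt(5945)
NSD = 52.72 / 77.1038
NSD = 0.6838 uV/sqrt(Hz)

0.6838 uV/sqrt(Hz)


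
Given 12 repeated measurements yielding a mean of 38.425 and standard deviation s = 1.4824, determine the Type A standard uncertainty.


The standard uncertainty for Type A evaluation is u = s / sqrt(n).
u = 1.4824 / sqrt(12)
u = 1.4824 / 3.4641
u = 0.4279

0.4279


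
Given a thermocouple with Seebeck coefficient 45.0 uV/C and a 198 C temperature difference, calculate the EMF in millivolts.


The thermocouple output V = sensitivity * dT.
V = 45.0 uV/C * 198 C
V = 8910.0 uV
V = 8.91 mV

8.91 mV


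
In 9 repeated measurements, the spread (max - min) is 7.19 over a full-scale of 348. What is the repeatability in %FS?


Repeatability = (spread / full scale) * 100%.
R = (7.19 / 348) * 100
R = 2.066 %FS

2.066 %FS


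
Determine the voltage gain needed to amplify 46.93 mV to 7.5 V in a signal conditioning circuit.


Gain = Vout / Vin (converting to same units).
G = 7.5 V / 46.93 mV
G = 7500.0 mV / 46.93 mV
G = 159.81

159.81


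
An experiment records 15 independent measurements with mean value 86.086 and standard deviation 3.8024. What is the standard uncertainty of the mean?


The standard uncertainty for Type A evaluation is u = s / sqrt(n).
u = 3.8024 / sqrt(15)
u = 3.8024 / 3.873
u = 0.9818

0.9818


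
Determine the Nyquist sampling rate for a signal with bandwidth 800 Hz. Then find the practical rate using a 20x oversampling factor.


By Nyquist theorem, fs_min = 2 * fmax.
fs_min = 2 * 800 = 1600 Hz
Practical rate = 20 * fs_min = 20 * 1600 = 32000 Hz

fs_min = 1600 Hz, fs_practical = 32000 Hz


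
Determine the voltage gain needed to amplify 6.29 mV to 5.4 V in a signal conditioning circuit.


Gain = Vout / Vin (converting to same units).
G = 5.4 V / 6.29 mV
G = 5400.0 mV / 6.29 mV
G = 858.51

858.51


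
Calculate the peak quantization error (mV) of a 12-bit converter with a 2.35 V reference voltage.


The maximum quantization error is +/- LSB/2.
LSB = Vref / 2^n = 2.35 / 4096 = 0.00057373 V
Max error = LSB / 2 = 0.00057373 / 2 = 0.00028687 V
Max error = 0.2869 mV

0.2869 mV


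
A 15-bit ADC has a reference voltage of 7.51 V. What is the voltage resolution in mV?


The resolution (LSB) of an ADC is Vref / 2^n.
LSB = 7.51 / 2^15
LSB = 7.51 / 32768
LSB = 0.00022919 V = 0.22918701 mV

0.22918701 mV


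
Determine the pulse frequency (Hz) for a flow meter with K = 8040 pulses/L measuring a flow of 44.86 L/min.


Frequency = K * Q / 60 (converting L/min to L/s).
f = 8040 * 44.86 / 60
f = 360674.4 / 60
f = 6011.24 Hz

6011.24 Hz


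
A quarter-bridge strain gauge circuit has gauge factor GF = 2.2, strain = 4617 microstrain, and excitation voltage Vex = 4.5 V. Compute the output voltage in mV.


Quarter bridge output: Vout = (GF * epsilon * Vex) / 4.
Vout = (2.2 * 4617e-6 * 4.5) / 4
Vout = 0.0457083 / 4 V
Vout = 0.01142708 V = 11.4271 mV

11.4271 mV


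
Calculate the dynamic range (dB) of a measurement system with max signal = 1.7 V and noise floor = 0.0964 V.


Dynamic range = 20 * log10(Vmax / Vnoise).
DR = 20 * log10(1.7 / 0.0964)
DR = 20 * log10(17.63)
DR = 24.93 dB

24.93 dB


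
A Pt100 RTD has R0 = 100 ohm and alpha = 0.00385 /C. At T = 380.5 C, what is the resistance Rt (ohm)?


The RTD equation: Rt = R0 * (1 + alpha * T).
Rt = 100 * (1 + 0.00385 * 380.5)
Rt = 100 * (1 + 1.464925)
Rt = 100 * 2.464925
Rt = 246.493 ohm

246.493 ohm


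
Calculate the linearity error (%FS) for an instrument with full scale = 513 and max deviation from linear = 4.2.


Linearity error = (max deviation / full scale) * 100%.
Linearity = (4.2 / 513) * 100
Linearity = 0.819 %FS

0.819 %FS


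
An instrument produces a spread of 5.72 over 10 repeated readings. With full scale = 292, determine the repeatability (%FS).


Repeatability = (spread / full scale) * 100%.
R = (5.72 / 292) * 100
R = 1.959 %FS

1.959 %FS


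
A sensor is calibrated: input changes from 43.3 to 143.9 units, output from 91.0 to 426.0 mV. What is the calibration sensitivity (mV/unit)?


Sensitivity = (y2 - y1) / (x2 - x1).
S = (426.0 - 91.0) / (143.9 - 43.3)
S = 335.0 / 100.6
S = 3.33 mV/unit

3.33 mV/unit


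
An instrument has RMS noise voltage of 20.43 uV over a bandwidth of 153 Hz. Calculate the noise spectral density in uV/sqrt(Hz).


Noise spectral density = Vrms / sqrt(BW).
NSD = 20.43 / sqrt(153)
NSD = 20.43 / 12.3693
NSD = 1.6517 uV/sqrt(Hz)

1.6517 uV/sqrt(Hz)


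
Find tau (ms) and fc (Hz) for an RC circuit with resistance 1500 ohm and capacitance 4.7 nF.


Time constant: tau = R * C.
tau = 1500 * 4.70e-09 = 7.05e-06 s
tau = 0.0071 ms
Cutoff frequency: fc = 1 / (2*pi*R*C).
fc = 1 / (2*pi*7.05e-06) = 22575.17 Hz

tau = 0.0071 ms, fc = 22575.17 Hz


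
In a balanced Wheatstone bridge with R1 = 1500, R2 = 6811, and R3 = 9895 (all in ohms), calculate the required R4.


At balance: R1*R4 = R2*R3, so R4 = R2*R3/R1.
R4 = 6811 * 9895 / 1500
R4 = 67394845 / 1500
R4 = 44929.9 ohm

44929.9 ohm


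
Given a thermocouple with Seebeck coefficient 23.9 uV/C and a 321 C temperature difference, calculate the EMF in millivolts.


The thermocouple output V = sensitivity * dT.
V = 23.9 uV/C * 321 C
V = 7671.9 uV
V = 7.672 mV

7.672 mV


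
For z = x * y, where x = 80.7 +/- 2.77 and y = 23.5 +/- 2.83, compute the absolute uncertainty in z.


For a product z = x*y, the relative uncertainty is:
uz/z = sqrt((ux/x)^2 + (uy/y)^2)
Relative uncertainties: ux/x = 2.77/80.7 = 0.034325
uy/y = 2.83/23.5 = 0.120426
z = 80.7 * 23.5 = 1896.5
uz = 1896.5 * sqrt(0.034325^2 + 0.120426^2) = 237.477

237.477


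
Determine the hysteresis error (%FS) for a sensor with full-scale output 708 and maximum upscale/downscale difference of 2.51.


Hysteresis = (max difference / full scale) * 100%.
H = (2.51 / 708) * 100
H = 0.355 %FS

0.355 %FS


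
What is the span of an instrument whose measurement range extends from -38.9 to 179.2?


Span = upper range - lower range.
Span = 179.2 - (-38.9)
Span = 218.1

218.1


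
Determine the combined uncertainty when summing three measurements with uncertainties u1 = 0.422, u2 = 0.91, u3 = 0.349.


For a sum of independent quantities, uc = sqrt(u1^2 + u2^2 + u3^2).
uc = sqrt(0.422^2 + 0.91^2 + 0.349^2)
uc = sqrt(0.178084 + 0.8281 + 0.121801)
uc = 1.0621

1.0621


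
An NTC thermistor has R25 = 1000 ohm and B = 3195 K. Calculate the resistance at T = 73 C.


NTC thermistor equation: Rt = R25 * exp(B * (1/T - 1/T25)).
T in Kelvin: 346.15 K, T25 = 298.15 K
1/T - 1/T25 = 1/346.15 - 1/298.15 = -0.0004651
B * (1/T - 1/T25) = 3195 * -0.0004651 = -1.486
Rt = 1000 * exp(-1.486) = 226.3 ohm

226.3 ohm


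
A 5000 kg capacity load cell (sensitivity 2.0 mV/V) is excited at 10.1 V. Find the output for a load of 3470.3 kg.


Vout = rated_output * Vex * (load / capacity).
Vout = 2.0 * 10.1 * (3470.3 / 5000)
Vout = 2.0 * 10.1 * 0.69406
Vout = 14.02 mV

14.02 mV


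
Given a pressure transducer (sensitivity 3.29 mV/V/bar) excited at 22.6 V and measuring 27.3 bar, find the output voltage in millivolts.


Output = sensitivity * Vex * P.
Vout = 3.29 * 22.6 * 27.3
Vout = 74.354 * 27.3
Vout = 2029.86 mV

2029.86 mV


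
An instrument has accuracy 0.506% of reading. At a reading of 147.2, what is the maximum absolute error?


Absolute error = (accuracy% / 100) * reading.
Error = (0.506 / 100) * 147.2
Error = 0.00506 * 147.2
Error = 0.7448

0.7448


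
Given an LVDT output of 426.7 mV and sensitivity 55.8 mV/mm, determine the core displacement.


Displacement = Vout / sensitivity.
d = 426.7 / 55.8
d = 7.647 mm

7.647 mm


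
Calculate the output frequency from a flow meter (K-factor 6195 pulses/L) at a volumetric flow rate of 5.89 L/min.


Frequency = K * Q / 60 (converting L/min to L/s).
f = 6195 * 5.89 / 60
f = 36488.55 / 60
f = 608.14 Hz

608.14 Hz


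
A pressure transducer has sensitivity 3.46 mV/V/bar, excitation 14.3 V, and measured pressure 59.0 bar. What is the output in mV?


Output = sensitivity * Vex * P.
Vout = 3.46 * 14.3 * 59.0
Vout = 49.478 * 59.0
Vout = 2919.2 mV

2919.2 mV


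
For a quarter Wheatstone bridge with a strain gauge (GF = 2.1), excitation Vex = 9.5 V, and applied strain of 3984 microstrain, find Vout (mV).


Quarter bridge output: Vout = (GF * epsilon * Vex) / 4.
Vout = (2.1 * 3984e-6 * 9.5) / 4
Vout = 0.0794808 / 4 V
Vout = 0.0198702 V = 19.8702 mV

19.8702 mV
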